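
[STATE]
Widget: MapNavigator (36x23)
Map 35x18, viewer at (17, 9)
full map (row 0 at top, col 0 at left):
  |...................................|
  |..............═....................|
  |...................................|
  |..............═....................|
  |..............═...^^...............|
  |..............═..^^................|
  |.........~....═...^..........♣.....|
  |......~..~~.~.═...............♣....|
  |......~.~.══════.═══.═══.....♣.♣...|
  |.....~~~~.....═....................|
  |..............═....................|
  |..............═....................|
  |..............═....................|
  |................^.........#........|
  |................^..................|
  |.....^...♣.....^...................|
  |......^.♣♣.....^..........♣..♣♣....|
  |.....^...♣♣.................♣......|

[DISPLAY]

                                    
                                    
 ...................................
 ..............═....................
 ...................................
 ..............═....................
 ..............═...^^...............
 ..............═..^^................
 .........~....═...^..........♣.....
 ......~..~~.~.═...............♣....
 ......~.~.══════.═══.═══.....♣.♣...
 .....~~~~.....═..@.................
 ..............═....................
 ..............═....................
 ..............═....................
 ................^.........#........
 ................^..................
 .....^...♣.....^...................
 ......^.♣♣.....^..........♣..♣♣....
 .....^...♣♣.................♣......
                                    
                                    
                                    


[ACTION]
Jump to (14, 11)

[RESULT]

    ................................
    ..............═.................
    ................................
    ..............═.................
    ..............═...^^............
    ..............═..^^.............
    .........~....═...^..........♣..
    ......~..~~.~.═...............♣.
    ......~.~.══════.═══.═══.....♣.♣
    .....~~~~.....═.................
    ..............═.................
    ..............@.................
    ..............═.................
    ................^.........#.....
    ................^...............
    .....^...♣.....^................
    ......^.♣♣.....^..........♣..♣♣.
    .....^...♣♣.................♣...
                                    
                                    
                                    
                                    
                                    


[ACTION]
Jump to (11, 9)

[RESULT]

                                    
                                    
       .............................
       ..............═..............
       .............................
       ..............═..............
       ..............═...^^.........
       ..............═..^^..........
       .........~....═...^..........
       ......~..~~.~.═..............
       ......~.~.══════.═══.═══.....
       .....~~~~..@..═..............
       ..............═..............
       ..............═..............
       ..............═..............
       ................^.........#..
       ................^............
       .....^...♣.....^.............
       ......^.♣♣.....^..........♣..
       .....^...♣♣.................♣
                                    
                                    
                                    


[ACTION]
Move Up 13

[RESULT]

                                    
                                    
                                    
                                    
                                    
                                    
                                    
                                    
                                    
                                    
                                    
       ...........@.................
       ..............═..............
       .............................
       ..............═..............
       ..............═...^^.........
       ..............═..^^..........
       .........~....═...^..........
       ......~..~~.~.═..............
       ......~.~.══════.═══.═══.....
       .....~~~~.....═..............
       ..............═..............
       ..............═..............


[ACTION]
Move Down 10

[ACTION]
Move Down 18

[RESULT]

       .........~....═...^..........
       ......~..~~.~.═..............
       ......~.~.══════.═══.═══.....
       .....~~~~.....═..............
       ..............═..............
       ..............═..............
       ..............═..............
       ................^.........#..
       ................^............
       .....^...♣.....^.............
       ......^.♣♣.....^..........♣..
       .....^...♣♣@................♣
                                    
                                    
                                    
                                    
                                    
                                    
                                    
                                    
                                    
                                    
                                    


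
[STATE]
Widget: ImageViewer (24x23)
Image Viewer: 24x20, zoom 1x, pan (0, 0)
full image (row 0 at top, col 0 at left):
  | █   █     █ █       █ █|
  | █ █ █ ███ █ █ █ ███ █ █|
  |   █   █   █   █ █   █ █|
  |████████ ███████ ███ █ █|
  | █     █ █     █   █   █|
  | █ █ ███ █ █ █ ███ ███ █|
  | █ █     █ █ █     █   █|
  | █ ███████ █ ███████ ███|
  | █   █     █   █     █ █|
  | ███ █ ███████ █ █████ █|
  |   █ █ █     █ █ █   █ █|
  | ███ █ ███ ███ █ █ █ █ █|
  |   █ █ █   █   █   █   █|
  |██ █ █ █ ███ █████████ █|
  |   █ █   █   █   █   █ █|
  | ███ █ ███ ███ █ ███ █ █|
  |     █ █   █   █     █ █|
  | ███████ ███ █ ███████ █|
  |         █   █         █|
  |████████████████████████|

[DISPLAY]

 █   █     █ █       █ █
 █ █ █ ███ █ █ █ ███ █ █
   █   █   █   █ █   █ █
████████ ███████ ███ █ █
 █     █ █     █   █   █
 █ █ ███ █ █ █ ███ ███ █
 █ █     █ █ █     █   █
 █ ███████ █ ███████ ███
 █   █     █   █     █ █
 ███ █ ███████ █ █████ █
   █ █ █     █ █ █   █ █
 ███ █ ███ ███ █ █ █ █ █
   █ █ █   █   █   █   █
██ █ █ █ ███ █████████ █
   █ █   █   █   █   █ █
 ███ █ ███ ███ █ ███ █ █
     █ █   █   █     █ █
 ███████ ███ █ ███████ █
         █   █         █
████████████████████████
                        
                        
                        


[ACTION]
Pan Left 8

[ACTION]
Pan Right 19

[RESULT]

  █ █                   
█ █ █                   
  █ █                   
█ █ █                   
█   █                   
███ █                   
█   █                   
█ ███                   
  █ █                   
███ █                   
  █ █                   
█ █ █                   
█   █                   
███ █                   
  █ █                   
█ █ █                   
  █ █                   
███ █                   
    █                   
█████                   
                        
                        
                        


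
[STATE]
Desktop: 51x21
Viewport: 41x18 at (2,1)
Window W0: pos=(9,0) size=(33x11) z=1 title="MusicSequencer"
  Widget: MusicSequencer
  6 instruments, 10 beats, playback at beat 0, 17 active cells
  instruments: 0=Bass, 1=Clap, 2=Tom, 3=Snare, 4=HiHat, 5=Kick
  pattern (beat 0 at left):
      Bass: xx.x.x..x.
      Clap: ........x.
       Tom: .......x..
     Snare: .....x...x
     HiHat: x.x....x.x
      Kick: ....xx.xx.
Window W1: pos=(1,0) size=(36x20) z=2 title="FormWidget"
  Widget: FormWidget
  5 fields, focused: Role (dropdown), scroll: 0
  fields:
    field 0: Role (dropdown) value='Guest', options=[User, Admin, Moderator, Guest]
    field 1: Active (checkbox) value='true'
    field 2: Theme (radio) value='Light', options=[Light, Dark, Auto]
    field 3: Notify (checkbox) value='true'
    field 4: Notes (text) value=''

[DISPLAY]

 FormWidget                       ┃    ┃ 
──────────────────────────────────┨────┨ 
> Role:       [Guest            ▼]┃    ┃ 
  Active:     [x]                 ┃    ┃ 
  Theme:      (●) Light  ( ) Dark ┃    ┃ 
  Notify:     [x]                 ┃    ┃ 
  Notes:      [                  ]┃    ┃ 
                                  ┃    ┃ 
                                  ┃    ┃ 
                                  ┃━━━━┛ 
                                  ┃      
                                  ┃      
                                  ┃      
                                  ┃      
                                  ┃      
                                  ┃      
                                  ┃      
                                  ┃      


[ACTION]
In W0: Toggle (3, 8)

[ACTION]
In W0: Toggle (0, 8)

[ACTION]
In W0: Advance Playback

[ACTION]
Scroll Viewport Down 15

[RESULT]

> Role:       [Guest            ▼]┃    ┃ 
  Active:     [x]                 ┃    ┃ 
  Theme:      (●) Light  ( ) Dark ┃    ┃ 
  Notify:     [x]                 ┃    ┃ 
  Notes:      [                  ]┃    ┃ 
                                  ┃    ┃ 
                                  ┃    ┃ 
                                  ┃━━━━┛ 
                                  ┃      
                                  ┃      
                                  ┃      
                                  ┃      
                                  ┃      
                                  ┃      
                                  ┃      
                                  ┃      
━━━━━━━━━━━━━━━━━━━━━━━━━━━━━━━━━━┛      
                                         


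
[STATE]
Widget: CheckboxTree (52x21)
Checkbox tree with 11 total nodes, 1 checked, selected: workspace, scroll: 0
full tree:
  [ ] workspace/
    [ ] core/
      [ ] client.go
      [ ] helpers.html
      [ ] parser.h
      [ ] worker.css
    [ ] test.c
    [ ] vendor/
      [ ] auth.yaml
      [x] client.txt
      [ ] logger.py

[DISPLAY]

>[-] workspace/                                     
   [ ] core/                                        
     [ ] client.go                                  
     [ ] helpers.html                               
     [ ] parser.h                                   
     [ ] worker.css                                 
   [ ] test.c                                       
   [-] vendor/                                      
     [ ] auth.yaml                                  
     [x] client.txt                                 
     [ ] logger.py                                  
                                                    
                                                    
                                                    
                                                    
                                                    
                                                    
                                                    
                                                    
                                                    
                                                    


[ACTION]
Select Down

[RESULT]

 [-] workspace/                                     
>  [ ] core/                                        
     [ ] client.go                                  
     [ ] helpers.html                               
     [ ] parser.h                                   
     [ ] worker.css                                 
   [ ] test.c                                       
   [-] vendor/                                      
     [ ] auth.yaml                                  
     [x] client.txt                                 
     [ ] logger.py                                  
                                                    
                                                    
                                                    
                                                    
                                                    
                                                    
                                                    
                                                    
                                                    
                                                    


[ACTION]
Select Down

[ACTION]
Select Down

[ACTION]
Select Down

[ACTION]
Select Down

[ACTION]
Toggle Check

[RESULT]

 [-] workspace/                                     
   [-] core/                                        
     [ ] client.go                                  
     [ ] helpers.html                               
     [ ] parser.h                                   
>    [x] worker.css                                 
   [ ] test.c                                       
   [-] vendor/                                      
     [ ] auth.yaml                                  
     [x] client.txt                                 
     [ ] logger.py                                  
                                                    
                                                    
                                                    
                                                    
                                                    
                                                    
                                                    
                                                    
                                                    
                                                    


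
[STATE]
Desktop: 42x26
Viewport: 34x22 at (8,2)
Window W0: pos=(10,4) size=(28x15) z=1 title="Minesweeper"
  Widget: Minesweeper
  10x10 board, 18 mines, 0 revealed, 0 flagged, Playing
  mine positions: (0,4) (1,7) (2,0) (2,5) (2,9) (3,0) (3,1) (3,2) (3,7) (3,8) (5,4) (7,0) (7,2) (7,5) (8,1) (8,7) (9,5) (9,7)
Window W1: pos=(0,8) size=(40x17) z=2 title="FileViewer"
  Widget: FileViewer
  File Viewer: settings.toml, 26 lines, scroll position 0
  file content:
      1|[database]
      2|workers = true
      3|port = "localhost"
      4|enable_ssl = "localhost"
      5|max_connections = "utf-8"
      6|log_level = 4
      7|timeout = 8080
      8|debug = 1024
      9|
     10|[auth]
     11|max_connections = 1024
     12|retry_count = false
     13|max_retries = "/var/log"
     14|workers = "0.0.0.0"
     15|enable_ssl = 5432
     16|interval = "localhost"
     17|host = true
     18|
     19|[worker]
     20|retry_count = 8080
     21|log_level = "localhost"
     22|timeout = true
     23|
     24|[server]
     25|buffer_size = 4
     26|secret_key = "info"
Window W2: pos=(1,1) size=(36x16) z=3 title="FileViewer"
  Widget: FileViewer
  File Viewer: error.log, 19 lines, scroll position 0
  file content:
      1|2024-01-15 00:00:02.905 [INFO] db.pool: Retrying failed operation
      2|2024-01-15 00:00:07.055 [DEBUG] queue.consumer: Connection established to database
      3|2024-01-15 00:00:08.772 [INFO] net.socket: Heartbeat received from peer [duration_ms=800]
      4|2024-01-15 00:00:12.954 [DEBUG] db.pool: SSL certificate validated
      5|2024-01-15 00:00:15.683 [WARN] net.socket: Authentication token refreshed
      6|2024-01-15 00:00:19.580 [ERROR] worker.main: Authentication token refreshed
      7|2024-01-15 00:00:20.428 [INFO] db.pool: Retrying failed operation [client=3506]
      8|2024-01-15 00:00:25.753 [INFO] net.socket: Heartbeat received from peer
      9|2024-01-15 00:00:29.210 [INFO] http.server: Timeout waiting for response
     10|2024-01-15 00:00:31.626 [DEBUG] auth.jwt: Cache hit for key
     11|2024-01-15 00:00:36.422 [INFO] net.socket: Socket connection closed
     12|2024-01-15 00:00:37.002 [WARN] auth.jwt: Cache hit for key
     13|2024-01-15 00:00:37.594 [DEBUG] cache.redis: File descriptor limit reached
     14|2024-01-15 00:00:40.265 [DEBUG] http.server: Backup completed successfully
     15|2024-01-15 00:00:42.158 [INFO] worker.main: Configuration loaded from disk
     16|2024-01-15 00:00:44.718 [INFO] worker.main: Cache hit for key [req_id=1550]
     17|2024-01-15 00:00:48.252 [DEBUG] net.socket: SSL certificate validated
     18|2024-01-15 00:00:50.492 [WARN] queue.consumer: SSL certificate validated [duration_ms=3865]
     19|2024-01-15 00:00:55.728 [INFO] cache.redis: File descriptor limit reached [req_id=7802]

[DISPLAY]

iewer                       ┃     
────────────────────────────┨     
1-15 00:00:02.905 [INFO] db▲┃┓    
1-15 00:00:07.055 [DEBUG] q█┃┃    
1-15 00:00:08.772 [INFO] ne░┃┨    
1-15 00:00:12.954 [DEBUG] d░┃┃    
1-15 00:00:15.683 [WARN] ne░┃━━┓  
1-15 00:00:19.580 [ERROR] w░┃  ┃  
1-15 00:00:20.428 [INFO] db░┃──┨  
1-15 00:00:25.753 [INFO] ne░┃ ▲┃  
1-15 00:00:29.210 [INFO] ht░┃ █┃  
1-15 00:00:31.626 [DEBUG] a░┃ ░┃  
1-15 00:00:36.422 [INFO] ne░┃ ░┃  
1-15 00:00:37.002 [WARN] au▼┃ ░┃  
━━━━━━━━━━━━━━━━━━━━━━━━━━━━┛ ░┃  
 = 8080                       ░┃  
 1024                         ░┃  
                              ░┃  
                              ░┃  
nections = 1024               ░┃  
ount = false                  ░┃  
ries = "/var/log"             ▼┃  


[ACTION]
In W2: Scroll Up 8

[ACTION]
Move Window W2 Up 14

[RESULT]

────────────────────────────┨     
1-15 00:00:02.905 [INFO] db▲┃     
1-15 00:00:07.055 [DEBUG] q█┃┓    
1-15 00:00:08.772 [INFO] ne░┃┃    
1-15 00:00:12.954 [DEBUG] d░┃┨    
1-15 00:00:15.683 [WARN] ne░┃┃    
1-15 00:00:19.580 [ERROR] w░┃━━┓  
1-15 00:00:20.428 [INFO] db░┃  ┃  
1-15 00:00:25.753 [INFO] ne░┃──┨  
1-15 00:00:29.210 [INFO] ht░┃ ▲┃  
1-15 00:00:31.626 [DEBUG] a░┃ █┃  
1-15 00:00:36.422 [INFO] ne░┃ ░┃  
1-15 00:00:37.002 [WARN] au▼┃ ░┃  
━━━━━━━━━━━━━━━━━━━━━━━━━━━━┛ ░┃  
el = 4                        ░┃  
 = 8080                       ░┃  
 1024                         ░┃  
                              ░┃  
                              ░┃  
nections = 1024               ░┃  
ount = false                  ░┃  
ries = "/var/log"             ▼┃  


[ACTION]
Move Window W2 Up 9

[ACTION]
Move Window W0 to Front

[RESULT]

────────────────────────────┨     
1-15 00:00:02.905 [INFO] db▲┃     
1-┏━━━━━━━━━━━━━━━━━━━━━━━━━━┓    
1-┃ Minesweeper              ┃    
1-┠──────────────────────────┨    
1-┃■■■■■■■■■■                ┃    
1-┃■■■■■■■■■■                ┃━┓  
1-┃■■■■■■■■■■                ┃ ┃  
1-┃■■■■■■■■■■                ┃─┨  
1-┃■■■■■■■■■■                ┃▲┃  
1-┃■■■■■■■■■■                ┃█┃  
1-┃■■■■■■■■■■                ┃░┃  
1-┃■■■■■■■■■■                ┃░┃  
━━┃■■■■■■■■■■                ┃░┃  
el┃■■■■■■■■■■                ┃░┃  
 =┃                          ┃░┃  
 1┗━━━━━━━━━━━━━━━━━━━━━━━━━━┛░┃  
                              ░┃  
                              ░┃  
nections = 1024               ░┃  
ount = false                  ░┃  
ries = "/var/log"             ▼┃  


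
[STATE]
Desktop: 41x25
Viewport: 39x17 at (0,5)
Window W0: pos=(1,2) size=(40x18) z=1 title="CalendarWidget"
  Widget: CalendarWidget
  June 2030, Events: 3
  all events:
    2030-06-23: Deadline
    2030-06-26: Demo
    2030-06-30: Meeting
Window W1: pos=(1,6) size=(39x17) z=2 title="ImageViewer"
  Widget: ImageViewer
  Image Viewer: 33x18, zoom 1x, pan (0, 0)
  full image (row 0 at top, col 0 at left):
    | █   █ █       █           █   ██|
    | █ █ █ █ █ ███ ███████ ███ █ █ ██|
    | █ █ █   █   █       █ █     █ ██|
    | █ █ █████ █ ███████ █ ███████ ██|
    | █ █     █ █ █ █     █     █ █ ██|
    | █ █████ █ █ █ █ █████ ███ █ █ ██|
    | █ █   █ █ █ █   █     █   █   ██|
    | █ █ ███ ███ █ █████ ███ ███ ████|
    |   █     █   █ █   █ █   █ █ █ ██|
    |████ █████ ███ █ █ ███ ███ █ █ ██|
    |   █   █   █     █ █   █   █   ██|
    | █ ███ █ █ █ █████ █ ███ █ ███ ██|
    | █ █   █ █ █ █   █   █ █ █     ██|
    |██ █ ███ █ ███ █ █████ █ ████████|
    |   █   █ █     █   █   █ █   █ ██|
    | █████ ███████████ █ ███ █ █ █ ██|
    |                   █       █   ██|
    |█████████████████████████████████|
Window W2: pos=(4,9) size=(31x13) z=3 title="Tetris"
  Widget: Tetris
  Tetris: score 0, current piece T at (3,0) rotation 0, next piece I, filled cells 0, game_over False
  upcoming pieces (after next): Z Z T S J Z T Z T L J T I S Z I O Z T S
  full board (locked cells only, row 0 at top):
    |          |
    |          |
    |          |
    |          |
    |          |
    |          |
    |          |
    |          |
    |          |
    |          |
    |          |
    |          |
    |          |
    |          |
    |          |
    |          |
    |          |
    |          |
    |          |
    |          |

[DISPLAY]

 ┃              June 2030              
 ┏━━━━━━━━━━━━━━━━━━━━━━━━━━━━━━━━━━━━━
 ┃ ImageViewer                         
 ┠─────────────────────────────────────
 ┃ █┏━━━━━━━━━━━━━━━━━━━━━━━━━━━━━┓    
 ┃ █┃ Tetris                      ┃    
 ┃ █┠─────────────────────────────┨    
 ┃ █┃          │Next:             ┃    
 ┃ █┃          │████              ┃    
 ┃ █┃          │                  ┃    
 ┃ █┃          │                  ┃    
 ┃ █┃          │                  ┃    
 ┃  ┃          │                  ┃    
 ┃██┃          │Score:            ┃    
 ┃  ┃          │0                 ┃    
 ┃ █┃          │                  ┃    
 ┃ █┗━━━━━━━━━━━━━━━━━━━━━━━━━━━━━┛    


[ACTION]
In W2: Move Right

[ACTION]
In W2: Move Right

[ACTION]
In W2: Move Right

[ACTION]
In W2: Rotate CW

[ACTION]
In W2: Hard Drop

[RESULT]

 ┃              June 2030              
 ┏━━━━━━━━━━━━━━━━━━━━━━━━━━━━━━━━━━━━━
 ┃ ImageViewer                         
 ┠─────────────────────────────────────
 ┃ █┏━━━━━━━━━━━━━━━━━━━━━━━━━━━━━┓    
 ┃ █┃ Tetris                      ┃    
 ┃ █┠─────────────────────────────┨    
 ┃ █┃          │Next:             ┃    
 ┃ █┃          │▓▓                ┃    
 ┃ █┃          │ ▓▓               ┃    
 ┃ █┃          │                  ┃    
 ┃ █┃          │                  ┃    
 ┃  ┃          │                  ┃    
 ┃██┃      ▒   │Score:            ┃    
 ┃  ┃      ▒▒  │0                 ┃    
 ┃ █┃      ▒   │                  ┃    
 ┃ █┗━━━━━━━━━━━━━━━━━━━━━━━━━━━━━┛    


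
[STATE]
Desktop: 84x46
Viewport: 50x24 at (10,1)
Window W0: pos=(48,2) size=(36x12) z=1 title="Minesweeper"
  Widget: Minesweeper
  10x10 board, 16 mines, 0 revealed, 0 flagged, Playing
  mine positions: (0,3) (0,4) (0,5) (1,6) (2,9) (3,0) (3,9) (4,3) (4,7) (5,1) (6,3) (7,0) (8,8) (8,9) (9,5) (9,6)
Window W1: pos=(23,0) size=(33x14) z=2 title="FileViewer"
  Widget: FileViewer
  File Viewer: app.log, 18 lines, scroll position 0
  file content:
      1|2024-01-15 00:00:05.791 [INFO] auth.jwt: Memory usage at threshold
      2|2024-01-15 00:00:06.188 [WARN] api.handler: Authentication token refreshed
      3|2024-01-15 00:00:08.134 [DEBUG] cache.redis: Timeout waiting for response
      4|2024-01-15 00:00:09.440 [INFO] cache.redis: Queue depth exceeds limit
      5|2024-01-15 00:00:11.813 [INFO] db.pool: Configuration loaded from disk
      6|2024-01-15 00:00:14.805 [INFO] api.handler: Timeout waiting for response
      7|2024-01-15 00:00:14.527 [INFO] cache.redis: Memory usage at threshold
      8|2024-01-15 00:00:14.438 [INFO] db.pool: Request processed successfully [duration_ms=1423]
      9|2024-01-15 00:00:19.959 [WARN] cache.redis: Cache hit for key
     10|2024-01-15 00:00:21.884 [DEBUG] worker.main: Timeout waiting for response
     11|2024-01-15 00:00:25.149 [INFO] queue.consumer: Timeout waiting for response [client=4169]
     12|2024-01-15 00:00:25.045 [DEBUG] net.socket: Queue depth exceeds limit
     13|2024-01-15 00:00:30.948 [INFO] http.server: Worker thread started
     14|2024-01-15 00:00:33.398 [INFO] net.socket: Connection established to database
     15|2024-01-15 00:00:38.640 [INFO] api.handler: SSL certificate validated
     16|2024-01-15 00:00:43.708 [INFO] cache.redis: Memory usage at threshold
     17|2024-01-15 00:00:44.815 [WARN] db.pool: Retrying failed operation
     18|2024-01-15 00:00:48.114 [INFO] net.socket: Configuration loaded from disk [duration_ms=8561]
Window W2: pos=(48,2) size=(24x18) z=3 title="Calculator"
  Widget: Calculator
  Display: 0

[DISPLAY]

             ┃ FileViewer                    ┃    
             ┠────────────────────────┏━━━━━━━━━━━
             ┃2024-01-15 00:00:05.791 ┃ Calculator
             ┃2024-01-15 00:00:06.188 ┠───────────
             ┃2024-01-15 00:00:08.134 ┃           
             ┃2024-01-15 00:00:09.440 ┃┌───┬───┬──
             ┃2024-01-15 00:00:11.813 ┃│ 7 │ 8 │ 9
             ┃2024-01-15 00:00:14.805 ┃├───┼───┼──
             ┃2024-01-15 00:00:14.527 ┃│ 4 │ 5 │ 6
             ┃2024-01-15 00:00:14.438 ┃├───┼───┼──
             ┃2024-01-15 00:00:19.959 ┃│ 1 │ 2 │ 3
             ┃2024-01-15 00:00:21.884 ┃├───┼───┼──
             ┗━━━━━━━━━━━━━━━━━━━━━━━━┃│ 0 │ . │ =
                                      ┃├───┼───┼──
                                      ┃│ C │ MC│ M
                                      ┃└───┴───┴──
                                      ┃           
                                      ┃           
                                      ┗━━━━━━━━━━━
                                                  
                                                  
                                                  
                                                  
                                                  


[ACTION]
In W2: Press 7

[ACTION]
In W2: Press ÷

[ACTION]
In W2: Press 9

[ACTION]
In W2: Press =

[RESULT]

             ┃ FileViewer                    ┃    
             ┠────────────────────────┏━━━━━━━━━━━
             ┃2024-01-15 00:00:05.791 ┃ Calculator
             ┃2024-01-15 00:00:06.188 ┠───────────
             ┃2024-01-15 00:00:08.134 ┃          0
             ┃2024-01-15 00:00:09.440 ┃┌───┬───┬──
             ┃2024-01-15 00:00:11.813 ┃│ 7 │ 8 │ 9
             ┃2024-01-15 00:00:14.805 ┃├───┼───┼──
             ┃2024-01-15 00:00:14.527 ┃│ 4 │ 5 │ 6
             ┃2024-01-15 00:00:14.438 ┃├───┼───┼──
             ┃2024-01-15 00:00:19.959 ┃│ 1 │ 2 │ 3
             ┃2024-01-15 00:00:21.884 ┃├───┼───┼──
             ┗━━━━━━━━━━━━━━━━━━━━━━━━┃│ 0 │ . │ =
                                      ┃├───┼───┼──
                                      ┃│ C │ MC│ M
                                      ┃└───┴───┴──
                                      ┃           
                                      ┃           
                                      ┗━━━━━━━━━━━
                                                  
                                                  
                                                  
                                                  
                                                  


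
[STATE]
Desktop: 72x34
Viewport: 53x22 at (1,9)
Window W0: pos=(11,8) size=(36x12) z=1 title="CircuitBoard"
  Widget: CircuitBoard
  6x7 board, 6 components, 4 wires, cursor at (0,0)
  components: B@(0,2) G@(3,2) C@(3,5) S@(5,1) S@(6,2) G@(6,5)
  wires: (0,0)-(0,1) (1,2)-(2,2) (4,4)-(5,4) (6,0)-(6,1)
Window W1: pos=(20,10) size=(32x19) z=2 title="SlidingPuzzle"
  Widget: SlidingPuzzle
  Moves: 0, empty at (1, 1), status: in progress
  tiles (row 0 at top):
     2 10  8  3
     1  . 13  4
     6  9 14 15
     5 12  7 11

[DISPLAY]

          ┃ CircuitBoard                     ┃       
          ┠────────┏━━━━━━━━━━━━━━━━━━━━━━━━━━━━━━┓  
          ┃   0 1 2┃ SlidingPuzzle                ┃  
          ┃0  [.]─ ┠──────────────────────────────┨  
          ┃        ┃┌────┬────┬────┬────┐         ┃  
          ┃1       ┃│  2 │ 10 │  8 │  3 │         ┃  
          ┃        ┃├────┼────┼────┼────┤         ┃  
          ┃2       ┃│  1 │    │ 13 │  4 │         ┃  
          ┃        ┃├────┼────┼────┼────┤         ┃  
          ┃3       ┃│  6 │  9 │ 14 │ 15 │         ┃  
          ┗━━━━━━━━┃├────┼────┼────┼────┤         ┃  
                   ┃│  5 │ 12 │  7 │ 11 │         ┃  
                   ┃└────┴────┴────┴────┘         ┃  
                   ┃Moves: 0                      ┃  
                   ┃                              ┃  
                   ┃                              ┃  
                   ┃                              ┃  
                   ┃                              ┃  
                   ┃                              ┃  
                   ┗━━━━━━━━━━━━━━━━━━━━━━━━━━━━━━┛  
                                                     
                                                     


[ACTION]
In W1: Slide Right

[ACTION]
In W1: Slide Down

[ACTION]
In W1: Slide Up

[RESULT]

          ┃ CircuitBoard                     ┃       
          ┠────────┏━━━━━━━━━━━━━━━━━━━━━━━━━━━━━━┓  
          ┃   0 1 2┃ SlidingPuzzle                ┃  
          ┃0  [.]─ ┠──────────────────────────────┨  
          ┃        ┃┌────┬────┬────┬────┐         ┃  
          ┃1       ┃│  2 │ 10 │  8 │  3 │         ┃  
          ┃        ┃├────┼────┼────┼────┤         ┃  
          ┃2       ┃│    │  1 │ 13 │  4 │         ┃  
          ┃        ┃├────┼────┼────┼────┤         ┃  
          ┃3       ┃│  6 │  9 │ 14 │ 15 │         ┃  
          ┗━━━━━━━━┃├────┼────┼────┼────┤         ┃  
                   ┃│  5 │ 12 │  7 │ 11 │         ┃  
                   ┃└────┴────┴────┴────┘         ┃  
                   ┃Moves: 3                      ┃  
                   ┃                              ┃  
                   ┃                              ┃  
                   ┃                              ┃  
                   ┃                              ┃  
                   ┃                              ┃  
                   ┗━━━━━━━━━━━━━━━━━━━━━━━━━━━━━━┛  
                                                     
                                                     


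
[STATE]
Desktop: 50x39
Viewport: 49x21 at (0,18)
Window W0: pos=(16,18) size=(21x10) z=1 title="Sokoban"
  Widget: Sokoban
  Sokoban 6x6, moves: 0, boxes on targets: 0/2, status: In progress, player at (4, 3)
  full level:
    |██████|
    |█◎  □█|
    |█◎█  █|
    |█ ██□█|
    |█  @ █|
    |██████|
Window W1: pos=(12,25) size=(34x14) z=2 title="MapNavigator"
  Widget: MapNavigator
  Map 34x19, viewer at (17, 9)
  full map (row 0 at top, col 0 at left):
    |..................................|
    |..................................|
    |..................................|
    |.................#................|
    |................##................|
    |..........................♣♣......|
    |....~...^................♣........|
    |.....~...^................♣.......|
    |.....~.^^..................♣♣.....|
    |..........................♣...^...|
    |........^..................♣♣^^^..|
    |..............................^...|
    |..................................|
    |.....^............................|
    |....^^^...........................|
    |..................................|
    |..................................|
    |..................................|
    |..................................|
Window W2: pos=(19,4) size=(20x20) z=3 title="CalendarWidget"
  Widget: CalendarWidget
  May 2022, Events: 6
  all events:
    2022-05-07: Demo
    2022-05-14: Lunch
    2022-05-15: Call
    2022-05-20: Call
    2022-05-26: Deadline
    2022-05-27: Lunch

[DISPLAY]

                ┏━━┃                  ┃          
                ┃ S┃                  ┃          
                ┠──┃                  ┃          
                ┃██┃                  ┃          
                ┃█◎┃                  ┃          
                ┃█◎┗━━━━━━━━━━━━━━━━━━┛          
                ┃█ ██□█             ┃            
            ┏━━━━━━━━━━━━━━━━━━━━━━━━━━━━━━━━┓   
            ┃ MapNavigator                   ┃   
            ┠────────────────────────────────┨   
            ┃...............##...............┃   
            ┃.........................♣♣.....┃   
            ┃...~...^................♣.......┃   
            ┃....~...^................♣......┃   
            ┃....~.^^..................♣♣....┃   
            ┃................@........♣...^..┃   
            ┃.......^..................♣♣^^^.┃   
            ┃.............................^..┃   
            ┃................................┃   
            ┃....^...........................┃   
            ┗━━━━━━━━━━━━━━━━━━━━━━━━━━━━━━━━┛   


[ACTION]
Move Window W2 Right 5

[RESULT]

                ┏━━━━━━━┃                  ┃     
                ┃ Sokoba┃                  ┃     
                ┠───────┃                  ┃     
                ┃██████ ┃                  ┃     
                ┃█◎  □█ ┃                  ┃     
                ┃█◎█  █ ┗━━━━━━━━━━━━━━━━━━┛     
                ┃█ ██□█             ┃            
            ┏━━━━━━━━━━━━━━━━━━━━━━━━━━━━━━━━┓   
            ┃ MapNavigator                   ┃   
            ┠────────────────────────────────┨   
            ┃...............##...............┃   
            ┃.........................♣♣.....┃   
            ┃...~...^................♣.......┃   
            ┃....~...^................♣......┃   
            ┃....~.^^..................♣♣....┃   
            ┃................@........♣...^..┃   
            ┃.......^..................♣♣^^^.┃   
            ┃.............................^..┃   
            ┃................................┃   
            ┃....^...........................┃   
            ┗━━━━━━━━━━━━━━━━━━━━━━━━━━━━━━━━┛   


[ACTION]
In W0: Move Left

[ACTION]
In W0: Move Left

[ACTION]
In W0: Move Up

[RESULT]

                ┏━━━━━━━┃                  ┃     
                ┃ Sokoba┃                  ┃     
                ┠───────┃                  ┃     
                ┃██████ ┃                  ┃     
                ┃█◎  □█ ┃                  ┃     
                ┃█◎█  █ ┗━━━━━━━━━━━━━━━━━━┛     
                ┃█@██□█             ┃            
            ┏━━━━━━━━━━━━━━━━━━━━━━━━━━━━━━━━┓   
            ┃ MapNavigator                   ┃   
            ┠────────────────────────────────┨   
            ┃...............##...............┃   
            ┃.........................♣♣.....┃   
            ┃...~...^................♣.......┃   
            ┃....~...^................♣......┃   
            ┃....~.^^..................♣♣....┃   
            ┃................@........♣...^..┃   
            ┃.......^..................♣♣^^^.┃   
            ┃.............................^..┃   
            ┃................................┃   
            ┃....^...........................┃   
            ┗━━━━━━━━━━━━━━━━━━━━━━━━━━━━━━━━┛   
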